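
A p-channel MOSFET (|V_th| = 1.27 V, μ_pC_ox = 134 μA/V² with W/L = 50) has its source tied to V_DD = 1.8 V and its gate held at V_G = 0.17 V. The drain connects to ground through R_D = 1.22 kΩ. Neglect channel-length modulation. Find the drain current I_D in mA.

V_SG = V_DD − V_G = 1.8 − 0.17 = 1.63 V, so V_ov = 1.63 − 1.27 = 0.36 V.
k_p = μ_pC_ox · (W/L) = 6.7 mA/V².
Assume saturation: I_D = ½ k_p V_ov² = 0.5 × 6.7 × 0.36² = 0.434 mA, giving V_SD = V_DD − I_D R_D = 1.8 − 0.434 × 1.22 = 1.27 V.
V_SD = 1.27 V ≥ V_ov = 0.36 V, confirming saturation.

I_D = 0.434 mA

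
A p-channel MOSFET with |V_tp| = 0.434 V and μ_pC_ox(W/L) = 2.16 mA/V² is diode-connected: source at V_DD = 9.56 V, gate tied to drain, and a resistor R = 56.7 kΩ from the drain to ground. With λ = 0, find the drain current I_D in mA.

With gate tied to drain, V_SG = V_SD ≥ V_SG − |V_tp|, so the device is in saturation.
KCL at the drain: ½ k_p (V_SG − |V_tp|)² = (V_DD − V_SG)/R.
Let x = V_SG − 0.434. Then 61.2 x² + x − 9.126 = 0, giving x = 0.378 V (positive root), so V_SG = 0.812 V.
I_D = (V_DD − V_SG)/R = (9.56 − 0.812) / 56.7 = 0.154 mA.

I_D = 0.154 mA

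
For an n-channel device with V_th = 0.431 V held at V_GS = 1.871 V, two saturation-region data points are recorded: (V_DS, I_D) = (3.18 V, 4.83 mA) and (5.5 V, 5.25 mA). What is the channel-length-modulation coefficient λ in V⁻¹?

With V_GS fixed, I_D ∝ (1 + λ V_DS) in saturation, so I_D2/I_D1 = (1 + λ V_DS2)/(1 + λ V_DS1).
5.25/4.83 = 1.087 = (1 + 5.5 λ)/(1 + 3.18 λ).
Solving: λ (I_D1 V_DS2 − I_D2 V_DS1) = I_D2 − I_D1, so λ = (5.25 − 4.83) / (4.83 × 5.5 − 5.25 × 3.18) = 0.42 / 9.87 = 0.0426 V⁻¹.

λ = 0.0426 V⁻¹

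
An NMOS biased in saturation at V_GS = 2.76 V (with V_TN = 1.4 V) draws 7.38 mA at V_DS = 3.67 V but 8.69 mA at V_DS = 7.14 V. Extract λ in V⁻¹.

With V_GS fixed, I_D ∝ (1 + λ V_DS) in saturation, so I_D2/I_D1 = (1 + λ V_DS2)/(1 + λ V_DS1).
8.69/7.38 = 1.178 = (1 + 7.14 λ)/(1 + 3.67 λ).
Solving: λ (I_D1 V_DS2 − I_D2 V_DS1) = I_D2 − I_D1, so λ = (8.69 − 7.38) / (7.38 × 7.14 − 8.69 × 3.67) = 1.31 / 20.8 = 0.063 V⁻¹.

λ = 0.0630 V⁻¹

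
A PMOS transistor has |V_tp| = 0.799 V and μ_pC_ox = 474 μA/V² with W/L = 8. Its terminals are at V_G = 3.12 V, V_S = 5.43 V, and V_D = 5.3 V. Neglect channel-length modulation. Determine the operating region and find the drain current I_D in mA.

Triode; I_D = 0.713 mA

V_SG = V_S − V_G = 5.43 − 3.12 = 2.31 V; V_SD = V_S − V_D = 5.43 − 5.3 = 0.13 V.
k_p = μ_pC_ox · (W/L) = 3.792 mA/V².
V_ov = V_SG − |V_tp| = 2.31 − 0.799 = 1.51 V.
Since V_SD = 0.13 V < V_ov = 1.51 V, the device is in the triode region.
I_D = k_p [V_ov · V_SD − ½ V_SD²] = 3.792 × [1.51 × 0.13 − 0.5 × 0.13²] = 0.713 mA.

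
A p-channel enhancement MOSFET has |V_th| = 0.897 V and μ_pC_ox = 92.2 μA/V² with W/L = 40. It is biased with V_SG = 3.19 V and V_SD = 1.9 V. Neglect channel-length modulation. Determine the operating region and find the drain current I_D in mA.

Triode; I_D = 9.41 mA

k_p = μ_pC_ox · (W/L) = 3.688 mA/V².
V_ov = V_SG − |V_th| = 3.19 − 0.897 = 2.29 V.
Since V_SD = 1.9 V < V_ov = 2.29 V, the device is in the triode region.
I_D = k_p [V_ov · V_SD − ½ V_SD²] = 3.688 × [2.29 × 1.9 − 0.5 × 1.9²] = 9.41 mA.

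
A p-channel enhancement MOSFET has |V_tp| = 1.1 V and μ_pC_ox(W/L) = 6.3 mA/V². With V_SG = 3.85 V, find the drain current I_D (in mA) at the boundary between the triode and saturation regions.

At the boundary V_SD = V_ov = V_SG − |V_tp| = 3.85 − 1.1 = 2.75 V.
I_D = ½ k_p V_ov² = 0.5 × 6.3 × 2.75² = 23.8 mA.

I_D = 23.8 mA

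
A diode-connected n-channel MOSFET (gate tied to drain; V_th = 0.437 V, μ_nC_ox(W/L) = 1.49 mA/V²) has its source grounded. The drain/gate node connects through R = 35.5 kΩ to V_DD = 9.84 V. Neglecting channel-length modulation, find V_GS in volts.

With gate tied to drain, V_GS = V_DS ≥ V_GS − V_th, so the device is in saturation.
KCL at the drain: ½ k_n (V_GS − V_th)² = (V_DD − V_GS)/R.
Let x = V_GS − 0.437. Then 26.4 x² + x − 9.403 = 0, giving x = 0.578 V (positive root), so V_GS = 1.01 V.
I_D = (V_DD − V_GS)/R = (9.84 − 1.01) / 35.5 = 0.249 mA.

V_GS = 1.01 V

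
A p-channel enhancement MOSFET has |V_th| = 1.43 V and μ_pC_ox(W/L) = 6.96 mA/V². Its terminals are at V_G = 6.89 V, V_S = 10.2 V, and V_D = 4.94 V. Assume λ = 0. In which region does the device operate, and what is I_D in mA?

Saturation; I_D = 12.3 mA

V_SG = V_S − V_G = 10.2 − 6.89 = 3.31 V; V_SD = V_S − V_D = 10.2 − 4.94 = 5.26 V.
V_ov = V_SG − |V_th| = 3.31 − 1.43 = 1.88 V.
Since V_SD = 5.26 V ≥ V_ov = 1.88 V, the device is in saturation.
I_D = ½ k_p V_ov² = 0.5 × 6.96 × 1.88² = 12.3 mA.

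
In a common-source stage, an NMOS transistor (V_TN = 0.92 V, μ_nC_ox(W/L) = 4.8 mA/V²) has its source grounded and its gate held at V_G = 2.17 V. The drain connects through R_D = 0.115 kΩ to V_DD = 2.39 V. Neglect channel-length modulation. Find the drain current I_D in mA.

I_D = 3.75 mA

V_GS = V_G = 2.17 V, so V_ov = 2.17 − 0.92 = 1.25 V.
Assume saturation: I_D = ½ k_n V_ov² = 0.5 × 4.8 × 1.25² = 3.75 mA, giving V_DS = V_DD − I_D R_D = 2.39 − 3.75 × 0.115 = 1.96 V.
V_DS = 1.96 V ≥ V_ov = 1.25 V, confirming saturation.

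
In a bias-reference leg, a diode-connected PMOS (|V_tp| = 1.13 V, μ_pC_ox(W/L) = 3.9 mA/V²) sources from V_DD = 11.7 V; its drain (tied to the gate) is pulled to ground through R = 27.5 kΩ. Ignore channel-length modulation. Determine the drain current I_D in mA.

I_D = 0.369 mA

With gate tied to drain, V_SG = V_SD ≥ V_SG − |V_tp|, so the device is in saturation.
KCL at the drain: ½ k_p (V_SG − |V_tp|)² = (V_DD − V_SG)/R.
Let x = V_SG − 1.13. Then 53.6 x² + x − 10.57 = 0, giving x = 0.435 V (positive root), so V_SG = 1.56 V.
I_D = (V_DD − V_SG)/R = (11.7 − 1.56) / 27.5 = 0.369 mA.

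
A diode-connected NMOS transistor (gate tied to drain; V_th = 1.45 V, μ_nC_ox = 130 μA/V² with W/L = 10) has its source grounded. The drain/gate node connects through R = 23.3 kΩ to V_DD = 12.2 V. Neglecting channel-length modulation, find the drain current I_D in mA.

I_D = 0.427 mA

With gate tied to drain, V_GS = V_DS ≥ V_GS − V_th, so the device is in saturation.
k_n = μ_nC_ox · (W/L) = 1.3 mA/V².
KCL at the drain: ½ k_n (V_GS − V_th)² = (V_DD − V_GS)/R.
Let x = V_GS − 1.45. Then 15.1 x² + x − 10.75 = 0, giving x = 0.81 V (positive root), so V_GS = 2.26 V.
I_D = (V_DD − V_GS)/R = (12.2 − 2.26) / 23.3 = 0.427 mA.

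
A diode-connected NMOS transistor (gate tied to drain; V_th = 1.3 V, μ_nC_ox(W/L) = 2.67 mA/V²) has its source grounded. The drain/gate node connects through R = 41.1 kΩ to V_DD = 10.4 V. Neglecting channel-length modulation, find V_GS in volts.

With gate tied to drain, V_GS = V_DS ≥ V_GS − V_th, so the device is in saturation.
KCL at the drain: ½ k_n (V_GS − V_th)² = (V_DD − V_GS)/R.
Let x = V_GS − 1.3. Then 54.9 x² + x − 9.1 = 0, giving x = 0.398 V (positive root), so V_GS = 1.7 V.
I_D = (V_DD − V_GS)/R = (10.4 − 1.7) / 41.1 = 0.212 mA.

V_GS = 1.70 V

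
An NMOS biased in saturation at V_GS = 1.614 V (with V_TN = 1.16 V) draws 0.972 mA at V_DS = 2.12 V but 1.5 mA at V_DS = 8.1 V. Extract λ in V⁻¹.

λ = 0.113 V⁻¹

With V_GS fixed, I_D ∝ (1 + λ V_DS) in saturation, so I_D2/I_D1 = (1 + λ V_DS2)/(1 + λ V_DS1).
1.5/0.972 = 1.543 = (1 + 8.1 λ)/(1 + 2.12 λ).
Solving: λ (I_D1 V_DS2 − I_D2 V_DS1) = I_D2 − I_D1, so λ = (1.5 − 0.972) / (0.972 × 8.1 − 1.5 × 2.12) = 0.528 / 4.69 = 0.113 V⁻¹.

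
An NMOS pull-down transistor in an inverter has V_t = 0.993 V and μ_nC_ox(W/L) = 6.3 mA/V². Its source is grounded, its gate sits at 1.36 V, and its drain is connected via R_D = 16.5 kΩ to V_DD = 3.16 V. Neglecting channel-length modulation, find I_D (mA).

I_D = 0.186 mA

V_GS = V_G = 1.36 V, so V_ov = 1.36 − 0.993 = 0.367 V.
Assume saturation: I_D = ½ k_n V_ov² = 0.5 × 6.3 × 0.367² = 0.424 mA, giving V_DS = V_DD − I_D R_D = 3.16 − 0.424 × 16.5 = -3.84 V.
But -3.84 V < V_ov = 0.367 V, so the device is actually in triode.
In triode I_D = k_n[V_ov V_DS − ½ V_DS²] and I_D = (V_DD − V_DS)/R_D. Equating: 52 V_DS² − 39.15 V_DS + 3.16 = 0, giving V_DS = 0.0919 V (the root below V_ov).
I_D = (3.16 − 0.0919) / 16.5 = 0.186 mA.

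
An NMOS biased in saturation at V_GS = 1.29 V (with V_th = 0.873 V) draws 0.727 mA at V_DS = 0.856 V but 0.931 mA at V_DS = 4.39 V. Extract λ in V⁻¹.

With V_GS fixed, I_D ∝ (1 + λ V_DS) in saturation, so I_D2/I_D1 = (1 + λ V_DS2)/(1 + λ V_DS1).
0.931/0.727 = 1.281 = (1 + 4.39 λ)/(1 + 0.856 λ).
Solving: λ (I_D1 V_DS2 − I_D2 V_DS1) = I_D2 − I_D1, so λ = (0.931 − 0.727) / (0.727 × 4.39 − 0.931 × 0.856) = 0.204 / 2.39 = 0.0852 V⁻¹.

λ = 0.0852 V⁻¹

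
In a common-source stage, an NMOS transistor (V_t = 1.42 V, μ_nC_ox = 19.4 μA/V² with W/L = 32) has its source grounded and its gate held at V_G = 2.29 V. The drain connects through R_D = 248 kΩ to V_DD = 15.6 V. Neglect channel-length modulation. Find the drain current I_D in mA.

V_GS = V_G = 2.29 V, so V_ov = 2.29 − 1.42 = 0.87 V.
k_n = μ_nC_ox · (W/L) = 0.6208 mA/V².
Assume saturation: I_D = ½ k_n V_ov² = 0.5 × 0.6208 × 0.87² = 0.235 mA, giving V_DS = V_DD − I_D R_D = 15.6 − 0.235 × 248 = -42.7 V.
But -42.7 V < V_ov = 0.87 V, so the device is actually in triode.
In triode I_D = k_n[V_ov V_DS − ½ V_DS²] and I_D = (V_DD − V_DS)/R_D. Equating: 77 V_DS² − 134.9 V_DS + 15.6 = 0, giving V_DS = 0.124 V (the root below V_ov).
I_D = (15.6 − 0.124) / 248 = 0.0624 mA.

I_D = 0.0624 mA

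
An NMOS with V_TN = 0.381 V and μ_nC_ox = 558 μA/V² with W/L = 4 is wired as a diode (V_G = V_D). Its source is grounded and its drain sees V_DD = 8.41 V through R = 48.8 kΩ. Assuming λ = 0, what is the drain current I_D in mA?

With gate tied to drain, V_GS = V_DS ≥ V_GS − V_TN, so the device is in saturation.
k_n = μ_nC_ox · (W/L) = 2.232 mA/V².
KCL at the drain: ½ k_n (V_GS − V_TN)² = (V_DD − V_GS)/R.
Let x = V_GS − 0.381. Then 54.5 x² + x − 8.029 = 0, giving x = 0.375 V (positive root), so V_GS = 0.756 V.
I_D = (V_DD − V_GS)/R = (8.41 − 0.756) / 48.8 = 0.157 mA.

I_D = 0.157 mA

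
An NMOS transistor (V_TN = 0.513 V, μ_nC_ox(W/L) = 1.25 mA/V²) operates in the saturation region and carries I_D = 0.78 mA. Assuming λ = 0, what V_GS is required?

In saturation I_D = ½ k_n (V_GS − V_TN)², so V_GS − V_TN = √(2 I_D / k_n) = √(2 × 0.78 / 1.25) = 1.12 V.
V_GS = 0.513 + 1.12 = 1.63 V.

V_GS = 1.63 V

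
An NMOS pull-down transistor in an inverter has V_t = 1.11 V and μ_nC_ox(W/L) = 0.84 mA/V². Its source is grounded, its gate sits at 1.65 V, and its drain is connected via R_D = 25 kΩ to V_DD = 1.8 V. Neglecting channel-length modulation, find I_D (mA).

I_D = 0.0652 mA

V_GS = V_G = 1.65 V, so V_ov = 1.65 − 1.11 = 0.54 V.
Assume saturation: I_D = ½ k_n V_ov² = 0.5 × 0.84 × 0.54² = 0.122 mA, giving V_DS = V_DD − I_D R_D = 1.8 − 0.122 × 25 = -1.26 V.
But -1.26 V < V_ov = 0.54 V, so the device is actually in triode.
In triode I_D = k_n[V_ov V_DS − ½ V_DS²] and I_D = (V_DD − V_DS)/R_D. Equating: 10.5 V_DS² − 12.34 V_DS + 1.8 = 0, giving V_DS = 0.171 V (the root below V_ov).
I_D = (1.8 − 0.171) / 25 = 0.0652 mA.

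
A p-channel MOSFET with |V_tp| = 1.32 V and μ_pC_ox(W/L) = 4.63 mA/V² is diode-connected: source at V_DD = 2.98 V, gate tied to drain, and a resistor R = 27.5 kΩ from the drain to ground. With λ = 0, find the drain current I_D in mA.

With gate tied to drain, V_SG = V_SD ≥ V_SG − |V_tp|, so the device is in saturation.
KCL at the drain: ½ k_p (V_SG − |V_tp|)² = (V_DD − V_SG)/R.
Let x = V_SG − 1.32. Then 63.7 x² + x − 1.66 = 0, giving x = 0.154 V (positive root), so V_SG = 1.47 V.
I_D = (V_DD − V_SG)/R = (2.98 − 1.47) / 27.5 = 0.0548 mA.

I_D = 0.0548 mA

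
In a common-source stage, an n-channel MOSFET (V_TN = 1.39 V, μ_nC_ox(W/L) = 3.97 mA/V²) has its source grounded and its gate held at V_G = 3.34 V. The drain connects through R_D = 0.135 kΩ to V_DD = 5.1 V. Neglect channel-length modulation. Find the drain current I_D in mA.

I_D = 7.55 mA

V_GS = V_G = 3.34 V, so V_ov = 3.34 − 1.39 = 1.95 V.
Assume saturation: I_D = ½ k_n V_ov² = 0.5 × 3.97 × 1.95² = 7.55 mA, giving V_DS = V_DD − I_D R_D = 5.1 − 7.55 × 0.135 = 4.08 V.
V_DS = 4.08 V ≥ V_ov = 1.95 V, confirming saturation.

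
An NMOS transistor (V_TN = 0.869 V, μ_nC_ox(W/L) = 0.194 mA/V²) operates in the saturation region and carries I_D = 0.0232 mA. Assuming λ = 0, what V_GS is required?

V_GS = 1.36 V

In saturation I_D = ½ k_n (V_GS − V_TN)², so V_GS − V_TN = √(2 I_D / k_n) = √(2 × 0.0232 / 0.194) = 0.489 V.
V_GS = 0.869 + 0.489 = 1.36 V.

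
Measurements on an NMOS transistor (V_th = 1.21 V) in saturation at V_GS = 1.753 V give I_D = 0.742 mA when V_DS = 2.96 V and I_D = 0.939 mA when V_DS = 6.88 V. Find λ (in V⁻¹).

λ = 0.0847 V⁻¹

With V_GS fixed, I_D ∝ (1 + λ V_DS) in saturation, so I_D2/I_D1 = (1 + λ V_DS2)/(1 + λ V_DS1).
0.939/0.742 = 1.265 = (1 + 6.88 λ)/(1 + 2.96 λ).
Solving: λ (I_D1 V_DS2 − I_D2 V_DS1) = I_D2 − I_D1, so λ = (0.939 − 0.742) / (0.742 × 6.88 − 0.939 × 2.96) = 0.197 / 2.33 = 0.0847 V⁻¹.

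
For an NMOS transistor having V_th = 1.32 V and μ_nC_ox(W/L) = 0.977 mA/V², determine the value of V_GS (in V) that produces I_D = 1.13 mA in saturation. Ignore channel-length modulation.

In saturation I_D = ½ k_n (V_GS − V_th)², so V_GS − V_th = √(2 I_D / k_n) = √(2 × 1.13 / 0.977) = 1.52 V.
V_GS = 1.32 + 1.52 = 2.84 V.

V_GS = 2.84 V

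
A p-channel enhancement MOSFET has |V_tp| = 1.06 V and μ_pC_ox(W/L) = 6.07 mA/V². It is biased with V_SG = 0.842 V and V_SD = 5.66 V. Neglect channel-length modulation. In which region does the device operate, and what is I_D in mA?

V_SG = 0.842 V < |V_tp| = 1.06 V, so the transistor is in cutoff.

Cutoff; I_D = 0 mA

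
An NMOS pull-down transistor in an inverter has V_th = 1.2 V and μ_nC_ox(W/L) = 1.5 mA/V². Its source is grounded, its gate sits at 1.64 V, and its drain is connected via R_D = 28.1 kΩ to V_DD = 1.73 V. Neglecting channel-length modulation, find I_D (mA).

V_GS = V_G = 1.64 V, so V_ov = 1.64 − 1.2 = 0.44 V.
Assume saturation: I_D = ½ k_n V_ov² = 0.5 × 1.5 × 0.44² = 0.145 mA, giving V_DS = V_DD − I_D R_D = 1.73 − 0.145 × 28.1 = -2.35 V.
But -2.35 V < V_ov = 0.44 V, so the device is actually in triode.
In triode I_D = k_n[V_ov V_DS − ½ V_DS²] and I_D = (V_DD − V_DS)/R_D. Equating: 21.1 V_DS² − 19.55 V_DS + 1.73 = 0, giving V_DS = 0.0991 V (the root below V_ov).
I_D = (1.73 − 0.0991) / 28.1 = 0.058 mA.

I_D = 0.0580 mA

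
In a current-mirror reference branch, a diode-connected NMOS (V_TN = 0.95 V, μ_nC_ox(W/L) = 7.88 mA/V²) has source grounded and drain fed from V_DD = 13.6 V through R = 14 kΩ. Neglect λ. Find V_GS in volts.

V_GS = 1.42 V

With gate tied to drain, V_GS = V_DS ≥ V_GS − V_TN, so the device is in saturation.
KCL at the drain: ½ k_n (V_GS − V_TN)² = (V_DD − V_GS)/R.
Let x = V_GS − 0.95. Then 55.2 x² + x − 12.65 = 0, giving x = 0.47 V (positive root), so V_GS = 1.42 V.
I_D = (V_DD − V_GS)/R = (13.6 − 1.42) / 14 = 0.87 mA.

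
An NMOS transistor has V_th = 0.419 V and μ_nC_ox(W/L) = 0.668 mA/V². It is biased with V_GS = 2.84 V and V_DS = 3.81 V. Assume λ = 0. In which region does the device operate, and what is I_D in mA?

V_ov = V_GS − V_th = 2.84 − 0.419 = 2.42 V.
Since V_DS = 3.81 V ≥ V_ov = 2.42 V, the device is in saturation.
I_D = ½ k_n V_ov² = 0.5 × 0.668 × 2.42² = 1.96 mA.

Saturation; I_D = 1.96 mA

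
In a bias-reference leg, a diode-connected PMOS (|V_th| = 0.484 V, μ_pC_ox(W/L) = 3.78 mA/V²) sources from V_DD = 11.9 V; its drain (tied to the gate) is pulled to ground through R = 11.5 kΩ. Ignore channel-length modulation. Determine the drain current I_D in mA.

I_D = 0.932 mA

With gate tied to drain, V_SG = V_SD ≥ V_SG − |V_th|, so the device is in saturation.
KCL at the drain: ½ k_p (V_SG − |V_th|)² = (V_DD − V_SG)/R.
Let x = V_SG − 0.484. Then 21.7 x² + x − 11.42 = 0, giving x = 0.702 V (positive root), so V_SG = 1.19 V.
I_D = (V_DD − V_SG)/R = (11.9 − 1.19) / 11.5 = 0.932 mA.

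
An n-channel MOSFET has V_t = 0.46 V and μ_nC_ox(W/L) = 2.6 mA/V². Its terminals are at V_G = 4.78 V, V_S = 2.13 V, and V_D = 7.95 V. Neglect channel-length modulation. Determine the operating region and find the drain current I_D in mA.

V_GS = V_G − V_S = 4.78 − 2.13 = 2.65 V; V_DS = V_D − V_S = 7.95 − 2.13 = 5.82 V.
V_ov = V_GS − V_t = 2.65 − 0.46 = 2.19 V.
Since V_DS = 5.82 V ≥ V_ov = 2.19 V, the device is in saturation.
I_D = ½ k_n V_ov² = 0.5 × 2.6 × 2.19² = 6.23 mA.

Saturation; I_D = 6.23 mA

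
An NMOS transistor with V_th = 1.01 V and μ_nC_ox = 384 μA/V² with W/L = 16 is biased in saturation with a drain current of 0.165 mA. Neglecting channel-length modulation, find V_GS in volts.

k_n = μ_nC_ox · (W/L) = 6.144 mA/V².
In saturation I_D = ½ k_n (V_GS − V_th)², so V_GS − V_th = √(2 I_D / k_n) = √(2 × 0.165 / 6.144) = 0.232 V.
V_GS = 1.01 + 0.232 = 1.24 V.

V_GS = 1.24 V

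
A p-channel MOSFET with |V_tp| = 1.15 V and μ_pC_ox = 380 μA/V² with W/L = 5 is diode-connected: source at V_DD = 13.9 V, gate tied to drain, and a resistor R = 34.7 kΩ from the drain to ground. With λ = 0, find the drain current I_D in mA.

I_D = 0.350 mA

With gate tied to drain, V_SG = V_SD ≥ V_SG − |V_tp|, so the device is in saturation.
k_p = μ_pC_ox · (W/L) = 1.9 mA/V².
KCL at the drain: ½ k_p (V_SG − |V_tp|)² = (V_DD − V_SG)/R.
Let x = V_SG − 1.15. Then 33 x² + x − 12.75 = 0, giving x = 0.607 V (positive root), so V_SG = 1.76 V.
I_D = (V_DD − V_SG)/R = (13.9 − 1.76) / 34.7 = 0.35 mA.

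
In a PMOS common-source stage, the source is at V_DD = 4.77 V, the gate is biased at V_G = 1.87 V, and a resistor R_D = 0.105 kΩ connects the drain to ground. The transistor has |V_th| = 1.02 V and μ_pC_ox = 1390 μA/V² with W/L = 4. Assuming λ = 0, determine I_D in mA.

V_SG = V_DD − V_G = 4.77 − 1.87 = 2.9 V, so V_ov = 2.9 − 1.02 = 1.88 V.
k_p = μ_pC_ox · (W/L) = 5.56 mA/V².
Assume saturation: I_D = ½ k_p V_ov² = 0.5 × 5.56 × 1.88² = 9.83 mA, giving V_SD = V_DD − I_D R_D = 4.77 − 9.83 × 0.105 = 3.74 V.
V_SD = 3.74 V ≥ V_ov = 1.88 V, confirming saturation.

I_D = 9.83 mA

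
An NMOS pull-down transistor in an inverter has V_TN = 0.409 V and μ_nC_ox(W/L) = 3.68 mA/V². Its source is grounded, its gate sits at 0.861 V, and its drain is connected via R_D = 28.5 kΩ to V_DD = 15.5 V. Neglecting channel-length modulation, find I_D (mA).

I_D = 0.376 mA

V_GS = V_G = 0.861 V, so V_ov = 0.861 − 0.409 = 0.452 V.
Assume saturation: I_D = ½ k_n V_ov² = 0.5 × 3.68 × 0.452² = 0.376 mA, giving V_DS = V_DD − I_D R_D = 15.5 − 0.376 × 28.5 = 4.79 V.
V_DS = 4.79 V ≥ V_ov = 0.452 V, confirming saturation.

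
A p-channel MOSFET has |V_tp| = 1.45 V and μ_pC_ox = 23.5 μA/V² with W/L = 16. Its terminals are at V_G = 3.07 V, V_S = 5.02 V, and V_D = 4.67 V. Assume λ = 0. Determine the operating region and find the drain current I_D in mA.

V_SG = V_S − V_G = 5.02 − 3.07 = 1.95 V; V_SD = V_S − V_D = 5.02 − 4.67 = 0.35 V.
k_p = μ_pC_ox · (W/L) = 0.376 mA/V².
V_ov = V_SG − |V_tp| = 1.95 − 1.45 = 0.5 V.
Since V_SD = 0.35 V < V_ov = 0.5 V, the device is in the triode region.
I_D = k_p [V_ov · V_SD − ½ V_SD²] = 0.376 × [0.5 × 0.35 − 0.5 × 0.35²] = 0.0428 mA.

Triode; I_D = 0.0428 mA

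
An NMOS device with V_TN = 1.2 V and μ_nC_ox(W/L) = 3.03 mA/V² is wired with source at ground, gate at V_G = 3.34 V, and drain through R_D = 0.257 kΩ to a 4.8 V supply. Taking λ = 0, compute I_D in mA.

V_GS = V_G = 3.34 V, so V_ov = 3.34 − 1.2 = 2.14 V.
Assume saturation: I_D = ½ k_n V_ov² = 0.5 × 3.03 × 2.14² = 6.94 mA, giving V_DS = V_DD − I_D R_D = 4.8 − 6.94 × 0.257 = 3.02 V.
V_DS = 3.02 V ≥ V_ov = 2.14 V, confirming saturation.

I_D = 6.94 mA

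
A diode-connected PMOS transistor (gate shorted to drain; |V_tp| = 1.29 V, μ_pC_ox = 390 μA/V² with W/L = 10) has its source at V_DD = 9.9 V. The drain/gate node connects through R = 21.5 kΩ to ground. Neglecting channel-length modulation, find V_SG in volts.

V_SG = 1.73 V

With gate tied to drain, V_SG = V_SD ≥ V_SG − |V_tp|, so the device is in saturation.
k_p = μ_pC_ox · (W/L) = 3.9 mA/V².
KCL at the drain: ½ k_p (V_SG − |V_tp|)² = (V_DD − V_SG)/R.
Let x = V_SG − 1.29. Then 41.9 x² + x − 8.61 = 0, giving x = 0.441 V (positive root), so V_SG = 1.73 V.
I_D = (V_DD − V_SG)/R = (9.9 − 1.73) / 21.5 = 0.38 mA.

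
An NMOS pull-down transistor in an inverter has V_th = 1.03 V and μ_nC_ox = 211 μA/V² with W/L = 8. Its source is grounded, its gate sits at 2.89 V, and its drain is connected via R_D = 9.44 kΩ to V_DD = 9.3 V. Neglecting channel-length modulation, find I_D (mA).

I_D = 0.950 mA

V_GS = V_G = 2.89 V, so V_ov = 2.89 − 1.03 = 1.86 V.
k_n = μ_nC_ox · (W/L) = 1.688 mA/V².
Assume saturation: I_D = ½ k_n V_ov² = 0.5 × 1.688 × 1.86² = 2.92 mA, giving V_DS = V_DD − I_D R_D = 9.3 − 2.92 × 9.44 = -18.3 V.
But -18.3 V < V_ov = 1.86 V, so the device is actually in triode.
In triode I_D = k_n[V_ov V_DS − ½ V_DS²] and I_D = (V_DD − V_DS)/R_D. Equating: 7.97 V_DS² − 30.64 V_DS + 9.3 = 0, giving V_DS = 0.332 V (the root below V_ov).
I_D = (9.3 − 0.332) / 9.44 = 0.95 mA.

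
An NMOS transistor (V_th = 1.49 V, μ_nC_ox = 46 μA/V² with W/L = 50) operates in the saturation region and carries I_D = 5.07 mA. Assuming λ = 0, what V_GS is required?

k_n = μ_nC_ox · (W/L) = 2.3 mA/V².
In saturation I_D = ½ k_n (V_GS − V_th)², so V_GS − V_th = √(2 I_D / k_n) = √(2 × 5.07 / 2.3) = 2.1 V.
V_GS = 1.49 + 2.1 = 3.59 V.

V_GS = 3.59 V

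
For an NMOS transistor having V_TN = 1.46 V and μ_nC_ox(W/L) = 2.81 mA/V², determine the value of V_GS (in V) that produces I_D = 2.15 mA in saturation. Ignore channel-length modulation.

V_GS = 2.70 V

In saturation I_D = ½ k_n (V_GS − V_TN)², so V_GS − V_TN = √(2 I_D / k_n) = √(2 × 2.15 / 2.81) = 1.24 V.
V_GS = 1.46 + 1.24 = 2.7 V.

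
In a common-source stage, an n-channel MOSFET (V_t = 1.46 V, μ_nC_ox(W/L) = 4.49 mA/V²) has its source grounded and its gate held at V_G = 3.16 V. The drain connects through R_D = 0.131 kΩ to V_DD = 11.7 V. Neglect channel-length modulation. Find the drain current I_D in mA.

I_D = 6.49 mA

V_GS = V_G = 3.16 V, so V_ov = 3.16 − 1.46 = 1.7 V.
Assume saturation: I_D = ½ k_n V_ov² = 0.5 × 4.49 × 1.7² = 6.49 mA, giving V_DS = V_DD − I_D R_D = 11.7 − 6.49 × 0.131 = 10.9 V.
V_DS = 10.9 V ≥ V_ov = 1.7 V, confirming saturation.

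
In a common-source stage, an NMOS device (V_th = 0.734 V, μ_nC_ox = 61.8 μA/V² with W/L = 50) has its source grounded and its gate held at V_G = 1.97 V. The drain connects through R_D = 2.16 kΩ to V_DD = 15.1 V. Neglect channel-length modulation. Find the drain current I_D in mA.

I_D = 2.36 mA

V_GS = V_G = 1.97 V, so V_ov = 1.97 − 0.734 = 1.24 V.
k_n = μ_nC_ox · (W/L) = 3.09 mA/V².
Assume saturation: I_D = ½ k_n V_ov² = 0.5 × 3.09 × 1.24² = 2.36 mA, giving V_DS = V_DD − I_D R_D = 15.1 − 2.36 × 2.16 = 10 V.
V_DS = 10 V ≥ V_ov = 1.24 V, confirming saturation.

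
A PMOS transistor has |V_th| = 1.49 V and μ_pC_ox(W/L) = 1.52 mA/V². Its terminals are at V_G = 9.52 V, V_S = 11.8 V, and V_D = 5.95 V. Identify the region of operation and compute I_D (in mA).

V_SG = V_S − V_G = 11.8 − 9.52 = 2.28 V; V_SD = V_S − V_D = 11.8 − 5.95 = 5.85 V.
V_ov = V_SG − |V_th| = 2.28 − 1.49 = 0.79 V.
Since V_SD = 5.85 V ≥ V_ov = 0.79 V, the device is in saturation.
I_D = ½ k_p V_ov² = 0.5 × 1.52 × 0.79² = 0.474 mA.

Saturation; I_D = 0.474 mA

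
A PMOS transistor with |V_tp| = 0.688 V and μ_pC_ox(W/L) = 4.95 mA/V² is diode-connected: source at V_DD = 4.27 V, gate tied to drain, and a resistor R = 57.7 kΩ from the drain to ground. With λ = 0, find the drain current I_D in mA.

I_D = 0.0594 mA

With gate tied to drain, V_SG = V_SD ≥ V_SG − |V_tp|, so the device is in saturation.
KCL at the drain: ½ k_p (V_SG − |V_tp|)² = (V_DD − V_SG)/R.
Let x = V_SG − 0.688. Then 143 x² + x − 3.582 = 0, giving x = 0.155 V (positive root), so V_SG = 0.843 V.
I_D = (V_DD − V_SG)/R = (4.27 − 0.843) / 57.7 = 0.0594 mA.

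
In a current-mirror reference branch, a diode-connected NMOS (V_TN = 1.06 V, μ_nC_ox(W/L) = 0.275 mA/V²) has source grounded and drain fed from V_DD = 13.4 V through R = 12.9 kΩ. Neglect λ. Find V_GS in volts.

With gate tied to drain, V_GS = V_DS ≥ V_GS − V_TN, so the device is in saturation.
KCL at the drain: ½ k_n (V_GS − V_TN)² = (V_DD − V_GS)/R.
Let x = V_GS − 1.06. Then 1.77 x² + x − 12.34 = 0, giving x = 2.37 V (positive root), so V_GS = 3.43 V.
I_D = (V_DD − V_GS)/R = (13.4 − 3.43) / 12.9 = 0.773 mA.

V_GS = 3.43 V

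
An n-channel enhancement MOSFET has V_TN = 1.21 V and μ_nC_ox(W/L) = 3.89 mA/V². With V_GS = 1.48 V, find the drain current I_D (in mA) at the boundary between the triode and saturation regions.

I_D = 0.142 mA

At the boundary V_DS = V_ov = V_GS − V_TN = 1.48 − 1.21 = 0.27 V.
I_D = ½ k_n V_ov² = 0.5 × 3.89 × 0.27² = 0.142 mA.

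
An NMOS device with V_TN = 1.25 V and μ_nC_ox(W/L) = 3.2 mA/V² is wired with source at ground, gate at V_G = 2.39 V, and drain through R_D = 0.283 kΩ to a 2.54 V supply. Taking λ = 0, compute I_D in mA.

V_GS = V_G = 2.39 V, so V_ov = 2.39 − 1.25 = 1.14 V.
Assume saturation: I_D = ½ k_n V_ov² = 0.5 × 3.2 × 1.14² = 2.08 mA, giving V_DS = V_DD − I_D R_D = 2.54 − 2.08 × 0.283 = 1.95 V.
V_DS = 1.95 V ≥ V_ov = 1.14 V, confirming saturation.

I_D = 2.08 mA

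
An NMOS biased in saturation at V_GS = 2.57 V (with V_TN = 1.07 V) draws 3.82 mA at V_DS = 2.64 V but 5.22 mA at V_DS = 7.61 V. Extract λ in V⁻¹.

With V_GS fixed, I_D ∝ (1 + λ V_DS) in saturation, so I_D2/I_D1 = (1 + λ V_DS2)/(1 + λ V_DS1).
5.22/3.82 = 1.366 = (1 + 7.61 λ)/(1 + 2.64 λ).
Solving: λ (I_D1 V_DS2 − I_D2 V_DS1) = I_D2 − I_D1, so λ = (5.22 − 3.82) / (3.82 × 7.61 − 5.22 × 2.64) = 1.4 / 15.3 = 0.0916 V⁻¹.

λ = 0.0916 V⁻¹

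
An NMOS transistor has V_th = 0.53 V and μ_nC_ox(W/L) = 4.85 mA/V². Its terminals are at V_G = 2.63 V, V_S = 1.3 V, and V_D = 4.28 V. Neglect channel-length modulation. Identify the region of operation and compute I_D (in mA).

V_GS = V_G − V_S = 2.63 − 1.3 = 1.33 V; V_DS = V_D − V_S = 4.28 − 1.3 = 2.98 V.
V_ov = V_GS − V_th = 1.33 − 0.53 = 0.8 V.
Since V_DS = 2.98 V ≥ V_ov = 0.8 V, the device is in saturation.
I_D = ½ k_n V_ov² = 0.5 × 4.85 × 0.8² = 1.55 mA.

Saturation; I_D = 1.55 mA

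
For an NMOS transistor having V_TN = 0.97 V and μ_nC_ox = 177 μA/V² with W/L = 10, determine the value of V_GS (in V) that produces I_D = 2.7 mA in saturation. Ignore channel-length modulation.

V_GS = 2.72 V

k_n = μ_nC_ox · (W/L) = 1.77 mA/V².
In saturation I_D = ½ k_n (V_GS − V_TN)², so V_GS − V_TN = √(2 I_D / k_n) = √(2 × 2.7 / 1.77) = 1.75 V.
V_GS = 0.97 + 1.75 = 2.72 V.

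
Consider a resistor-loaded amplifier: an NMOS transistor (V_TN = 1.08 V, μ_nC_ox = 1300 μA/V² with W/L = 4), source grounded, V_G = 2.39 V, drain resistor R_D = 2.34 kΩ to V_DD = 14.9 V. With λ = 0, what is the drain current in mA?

V_GS = V_G = 2.39 V, so V_ov = 2.39 − 1.08 = 1.31 V.
k_n = μ_nC_ox · (W/L) = 5.2 mA/V².
Assume saturation: I_D = ½ k_n V_ov² = 0.5 × 5.2 × 1.31² = 4.46 mA, giving V_DS = V_DD − I_D R_D = 14.9 − 4.46 × 2.34 = 4.46 V.
V_DS = 4.46 V ≥ V_ov = 1.31 V, confirming saturation.

I_D = 4.46 mA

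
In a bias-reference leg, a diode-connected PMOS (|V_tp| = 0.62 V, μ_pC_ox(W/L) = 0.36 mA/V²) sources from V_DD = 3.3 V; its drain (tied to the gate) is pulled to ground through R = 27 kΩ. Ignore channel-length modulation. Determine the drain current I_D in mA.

I_D = 0.0753 mA

With gate tied to drain, V_SG = V_SD ≥ V_SG − |V_tp|, so the device is in saturation.
KCL at the drain: ½ k_p (V_SG − |V_tp|)² = (V_DD − V_SG)/R.
Let x = V_SG − 0.62. Then 4.86 x² + x − 2.68 = 0, giving x = 0.647 V (positive root), so V_SG = 1.27 V.
I_D = (V_DD − V_SG)/R = (3.3 − 1.27) / 27 = 0.0753 mA.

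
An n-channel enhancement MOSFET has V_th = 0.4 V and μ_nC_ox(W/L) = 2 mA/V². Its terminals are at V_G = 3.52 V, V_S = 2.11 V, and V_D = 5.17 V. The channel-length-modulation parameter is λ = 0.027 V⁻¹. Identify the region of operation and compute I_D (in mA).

Saturation; I_D = 1.10 mA

V_GS = V_G − V_S = 3.52 − 2.11 = 1.41 V; V_DS = V_D − V_S = 5.17 − 2.11 = 3.06 V.
V_ov = V_GS − V_th = 1.41 − 0.4 = 1.01 V.
Since V_DS = 3.06 V ≥ V_ov = 1.01 V, the device is in saturation.
I_D = ½ k_n V_ov² (1 + λ V_DS) = 0.5 × 2 × 1.01² × (1 + 0.027 × 3.06) = 1.1 mA.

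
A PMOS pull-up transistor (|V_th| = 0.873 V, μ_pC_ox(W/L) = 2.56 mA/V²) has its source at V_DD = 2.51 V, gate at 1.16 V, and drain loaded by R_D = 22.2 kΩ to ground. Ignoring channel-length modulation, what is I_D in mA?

I_D = 0.109 mA

V_SG = V_DD − V_G = 2.51 − 1.16 = 1.35 V, so V_ov = 1.35 − 0.873 = 0.477 V.
Assume saturation: I_D = ½ k_p V_ov² = 0.5 × 2.56 × 0.477² = 0.291 mA, giving V_SD = V_DD − I_D R_D = 2.51 − 0.291 × 22.2 = -3.96 V.
But -3.96 V < V_ov = 0.477 V, so the device is actually in triode.
In triode I_D = k_p[V_ov V_SD − ½ V_SD²] and I_D = (V_DD − V_SD)/R_D. Equating: 28.4 V_SD² − 28.11 V_SD + 2.51 = 0, giving V_SD = 0.0993 V (the root below V_ov).
I_D = (2.51 − 0.0993) / 22.2 = 0.109 mA.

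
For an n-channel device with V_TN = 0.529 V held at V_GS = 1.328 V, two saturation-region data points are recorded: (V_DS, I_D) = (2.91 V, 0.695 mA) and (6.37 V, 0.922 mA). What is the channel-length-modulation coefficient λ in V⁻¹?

λ = 0.130 V⁻¹

With V_GS fixed, I_D ∝ (1 + λ V_DS) in saturation, so I_D2/I_D1 = (1 + λ V_DS2)/(1 + λ V_DS1).
0.922/0.695 = 1.327 = (1 + 6.37 λ)/(1 + 2.91 λ).
Solving: λ (I_D1 V_DS2 − I_D2 V_DS1) = I_D2 − I_D1, so λ = (0.922 − 0.695) / (0.695 × 6.37 − 0.922 × 2.91) = 0.227 / 1.74 = 0.13 V⁻¹.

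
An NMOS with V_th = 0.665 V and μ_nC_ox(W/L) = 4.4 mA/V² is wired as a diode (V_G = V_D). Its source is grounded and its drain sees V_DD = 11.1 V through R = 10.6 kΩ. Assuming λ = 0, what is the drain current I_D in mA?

With gate tied to drain, V_GS = V_DS ≥ V_GS − V_th, so the device is in saturation.
KCL at the drain: ½ k_n (V_GS − V_th)² = (V_DD − V_GS)/R.
Let x = V_GS − 0.665. Then 23.3 x² + x − 10.43 = 0, giving x = 0.648 V (positive root), so V_GS = 1.31 V.
I_D = (V_DD − V_GS)/R = (11.1 − 1.31) / 10.6 = 0.923 mA.

I_D = 0.923 mA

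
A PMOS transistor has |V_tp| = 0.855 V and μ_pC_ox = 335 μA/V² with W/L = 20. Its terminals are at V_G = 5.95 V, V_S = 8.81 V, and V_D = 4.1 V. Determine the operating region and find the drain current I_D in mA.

V_SG = V_S − V_G = 8.81 − 5.95 = 2.86 V; V_SD = V_S − V_D = 8.81 − 4.1 = 4.71 V.
k_p = μ_pC_ox · (W/L) = 6.7 mA/V².
V_ov = V_SG − |V_tp| = 2.86 − 0.855 = 2.01 V.
Since V_SD = 4.71 V ≥ V_ov = 2.01 V, the device is in saturation.
I_D = ½ k_p V_ov² = 0.5 × 6.7 × 2.01² = 13.5 mA.

Saturation; I_D = 13.5 mA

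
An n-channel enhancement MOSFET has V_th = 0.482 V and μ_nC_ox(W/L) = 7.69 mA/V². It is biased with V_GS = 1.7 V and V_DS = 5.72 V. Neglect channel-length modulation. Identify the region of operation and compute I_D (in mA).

Saturation; I_D = 5.70 mA

V_ov = V_GS − V_th = 1.7 − 0.482 = 1.22 V.
Since V_DS = 5.72 V ≥ V_ov = 1.22 V, the device is in saturation.
I_D = ½ k_n V_ov² = 0.5 × 7.69 × 1.22² = 5.7 mA.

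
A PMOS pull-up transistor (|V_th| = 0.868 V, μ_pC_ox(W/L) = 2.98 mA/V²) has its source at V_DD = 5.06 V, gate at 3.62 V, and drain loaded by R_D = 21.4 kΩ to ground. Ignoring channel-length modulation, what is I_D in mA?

V_SG = V_DD − V_G = 5.06 − 3.62 = 1.44 V, so V_ov = 1.44 − 0.868 = 0.572 V.
Assume saturation: I_D = ½ k_p V_ov² = 0.5 × 2.98 × 0.572² = 0.488 mA, giving V_SD = V_DD − I_D R_D = 5.06 − 0.488 × 21.4 = -5.37 V.
But -5.37 V < V_ov = 0.572 V, so the device is actually in triode.
In triode I_D = k_p[V_ov V_SD − ½ V_SD²] and I_D = (V_DD − V_SD)/R_D. Equating: 31.9 V_SD² − 37.48 V_SD + 5.06 = 0, giving V_SD = 0.156 V (the root below V_ov).
I_D = (5.06 − 0.156) / 21.4 = 0.229 mA.

I_D = 0.229 mA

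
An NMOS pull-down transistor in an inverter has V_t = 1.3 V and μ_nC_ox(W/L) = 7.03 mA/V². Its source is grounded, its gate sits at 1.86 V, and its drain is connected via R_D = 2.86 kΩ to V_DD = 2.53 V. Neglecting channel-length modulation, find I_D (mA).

I_D = 0.793 mA

V_GS = V_G = 1.86 V, so V_ov = 1.86 − 1.3 = 0.56 V.
Assume saturation: I_D = ½ k_n V_ov² = 0.5 × 7.03 × 0.56² = 1.1 mA, giving V_DS = V_DD − I_D R_D = 2.53 − 1.1 × 2.86 = -0.623 V.
But -0.623 V < V_ov = 0.56 V, so the device is actually in triode.
In triode I_D = k_n[V_ov V_DS − ½ V_DS²] and I_D = (V_DD − V_DS)/R_D. Equating: 10.1 V_DS² − 12.26 V_DS + 2.53 = 0, giving V_DS = 0.263 V (the root below V_ov).
I_D = (2.53 − 0.263) / 2.86 = 0.793 mA.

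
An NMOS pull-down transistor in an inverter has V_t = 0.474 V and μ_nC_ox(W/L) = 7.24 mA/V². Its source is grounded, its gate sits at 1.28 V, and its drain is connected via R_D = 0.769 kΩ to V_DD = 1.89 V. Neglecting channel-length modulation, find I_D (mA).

I_D = 1.88 mA

V_GS = V_G = 1.28 V, so V_ov = 1.28 − 0.474 = 0.806 V.
Assume saturation: I_D = ½ k_n V_ov² = 0.5 × 7.24 × 0.806² = 2.35 mA, giving V_DS = V_DD − I_D R_D = 1.89 − 2.35 × 0.769 = 0.0816 V.
But 0.0816 V < V_ov = 0.806 V, so the device is actually in triode.
In triode I_D = k_n[V_ov V_DS − ½ V_DS²] and I_D = (V_DD − V_DS)/R_D. Equating: 2.78 V_DS² − 5.487 V_DS + 1.89 = 0, giving V_DS = 0.445 V (the root below V_ov).
I_D = (1.89 − 0.445) / 0.769 = 1.88 mA.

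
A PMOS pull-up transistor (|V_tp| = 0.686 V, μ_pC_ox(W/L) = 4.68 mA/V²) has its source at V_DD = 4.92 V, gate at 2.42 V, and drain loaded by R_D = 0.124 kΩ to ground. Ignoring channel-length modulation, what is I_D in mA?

I_D = 7.70 mA

V_SG = V_DD − V_G = 4.92 − 2.42 = 2.5 V, so V_ov = 2.5 − 0.686 = 1.81 V.
Assume saturation: I_D = ½ k_p V_ov² = 0.5 × 4.68 × 1.81² = 7.7 mA, giving V_SD = V_DD − I_D R_D = 4.92 − 7.7 × 0.124 = 3.97 V.
V_SD = 3.97 V ≥ V_ov = 1.81 V, confirming saturation.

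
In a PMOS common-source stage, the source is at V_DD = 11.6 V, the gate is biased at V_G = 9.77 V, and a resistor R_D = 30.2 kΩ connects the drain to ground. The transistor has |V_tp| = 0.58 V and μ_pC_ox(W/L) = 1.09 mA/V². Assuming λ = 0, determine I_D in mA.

I_D = 0.374 mA

V_SG = V_DD − V_G = 11.6 − 9.77 = 1.83 V, so V_ov = 1.83 − 0.58 = 1.25 V.
Assume saturation: I_D = ½ k_p V_ov² = 0.5 × 1.09 × 1.25² = 0.852 mA, giving V_SD = V_DD − I_D R_D = 11.6 − 0.852 × 30.2 = -14.1 V.
But -14.1 V < V_ov = 1.25 V, so the device is actually in triode.
In triode I_D = k_p[V_ov V_SD − ½ V_SD²] and I_D = (V_DD − V_SD)/R_D. Equating: 16.5 V_SD² − 42.15 V_SD + 11.6 = 0, giving V_SD = 0.314 V (the root below V_ov).
I_D = (11.6 − 0.314) / 30.2 = 0.374 mA.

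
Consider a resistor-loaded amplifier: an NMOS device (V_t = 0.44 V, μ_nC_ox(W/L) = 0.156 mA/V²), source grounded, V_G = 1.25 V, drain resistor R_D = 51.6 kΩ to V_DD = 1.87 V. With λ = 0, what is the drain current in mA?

V_GS = V_G = 1.25 V, so V_ov = 1.25 − 0.44 = 0.81 V.
Assume saturation: I_D = ½ k_n V_ov² = 0.5 × 0.156 × 0.81² = 0.0512 mA, giving V_DS = V_DD − I_D R_D = 1.87 − 0.0512 × 51.6 = -0.771 V.
But -0.771 V < V_ov = 0.81 V, so the device is actually in triode.
In triode I_D = k_n[V_ov V_DS − ½ V_DS²] and I_D = (V_DD − V_DS)/R_D. Equating: 4.02 V_DS² − 7.52 V_DS + 1.87 = 0, giving V_DS = 0.295 V (the root below V_ov).
I_D = (1.87 − 0.295) / 51.6 = 0.0305 mA.

I_D = 0.0305 mA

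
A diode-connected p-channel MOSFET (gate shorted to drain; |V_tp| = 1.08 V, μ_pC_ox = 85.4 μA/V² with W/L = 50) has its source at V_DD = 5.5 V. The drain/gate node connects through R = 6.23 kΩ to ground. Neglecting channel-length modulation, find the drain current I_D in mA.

With gate tied to drain, V_SG = V_SD ≥ V_SG − |V_tp|, so the device is in saturation.
k_p = μ_pC_ox · (W/L) = 4.27 mA/V².
KCL at the drain: ½ k_p (V_SG − |V_tp|)² = (V_DD − V_SG)/R.
Let x = V_SG − 1.08. Then 13.3 x² + x − 4.42 = 0, giving x = 0.54 V (positive root), so V_SG = 1.62 V.
I_D = (V_DD − V_SG)/R = (5.5 − 1.62) / 6.23 = 0.623 mA.

I_D = 0.623 mA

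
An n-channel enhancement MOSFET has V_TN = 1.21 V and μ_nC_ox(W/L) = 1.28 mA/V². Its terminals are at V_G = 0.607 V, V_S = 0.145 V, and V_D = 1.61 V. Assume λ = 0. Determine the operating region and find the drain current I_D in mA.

V_GS = V_G − V_S = 0.607 − 0.145 = 0.462 V; V_DS = V_D − V_S = 1.61 − 0.145 = 1.47 V.
V_GS = 0.462 V < V_TN = 1.21 V, so the transistor is in cutoff.

Cutoff; I_D = 0 mA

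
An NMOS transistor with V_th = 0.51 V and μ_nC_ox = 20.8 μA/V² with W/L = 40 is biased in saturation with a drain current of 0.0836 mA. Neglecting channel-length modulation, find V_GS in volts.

V_GS = 0.958 V

k_n = μ_nC_ox · (W/L) = 0.832 mA/V².
In saturation I_D = ½ k_n (V_GS − V_th)², so V_GS − V_th = √(2 I_D / k_n) = √(2 × 0.0836 / 0.832) = 0.448 V.
V_GS = 0.51 + 0.448 = 0.958 V.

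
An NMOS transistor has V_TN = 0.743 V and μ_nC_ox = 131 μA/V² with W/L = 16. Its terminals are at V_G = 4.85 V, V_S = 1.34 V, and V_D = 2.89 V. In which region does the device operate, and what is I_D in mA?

V_GS = V_G − V_S = 4.85 − 1.34 = 3.51 V; V_DS = V_D − V_S = 2.89 − 1.34 = 1.55 V.
k_n = μ_nC_ox · (W/L) = 2.096 mA/V².
V_ov = V_GS − V_TN = 3.51 − 0.743 = 2.77 V.
Since V_DS = 1.55 V < V_ov = 2.77 V, the device is in the triode region.
I_D = k_n [V_ov · V_DS − ½ V_DS²] = 2.096 × [2.77 × 1.55 − 0.5 × 1.55²] = 6.47 mA.

Triode; I_D = 6.47 mA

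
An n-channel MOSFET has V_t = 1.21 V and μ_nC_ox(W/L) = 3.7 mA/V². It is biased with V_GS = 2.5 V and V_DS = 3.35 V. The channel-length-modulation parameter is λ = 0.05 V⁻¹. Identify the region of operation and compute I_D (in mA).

V_ov = V_GS − V_t = 2.5 − 1.21 = 1.29 V.
Since V_DS = 3.35 V ≥ V_ov = 1.29 V, the device is in saturation.
I_D = ½ k_n V_ov² (1 + λ V_DS) = 0.5 × 3.7 × 1.29² × (1 + 0.05 × 3.35) = 3.59 mA.

Saturation; I_D = 3.59 mA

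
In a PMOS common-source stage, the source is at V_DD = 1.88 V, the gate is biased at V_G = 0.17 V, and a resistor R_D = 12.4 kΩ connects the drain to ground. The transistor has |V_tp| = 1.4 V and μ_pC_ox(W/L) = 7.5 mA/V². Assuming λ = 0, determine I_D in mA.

V_SG = V_DD − V_G = 1.88 − 0.17 = 1.71 V, so V_ov = 1.71 − 1.4 = 0.31 V.
Assume saturation: I_D = ½ k_p V_ov² = 0.5 × 7.5 × 0.31² = 0.36 mA, giving V_SD = V_DD − I_D R_D = 1.88 − 0.36 × 12.4 = -2.59 V.
But -2.59 V < V_ov = 0.31 V, so the device is actually in triode.
In triode I_D = k_p[V_ov V_SD − ½ V_SD²] and I_D = (V_DD − V_SD)/R_D. Equating: 46.5 V_SD² − 29.83 V_SD + 1.88 = 0, giving V_SD = 0.0708 V (the root below V_ov).
I_D = (1.88 − 0.0708) / 12.4 = 0.146 mA.

I_D = 0.146 mA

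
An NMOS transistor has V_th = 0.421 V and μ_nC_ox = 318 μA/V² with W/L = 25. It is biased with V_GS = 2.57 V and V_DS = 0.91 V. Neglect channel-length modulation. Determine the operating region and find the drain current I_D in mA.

k_n = μ_nC_ox · (W/L) = 7.95 mA/V².
V_ov = V_GS − V_th = 2.57 − 0.421 = 2.15 V.
Since V_DS = 0.91 V < V_ov = 2.15 V, the device is in the triode region.
I_D = k_n [V_ov · V_DS − ½ V_DS²] = 7.95 × [2.15 × 0.91 − 0.5 × 0.91²] = 12.3 mA.

Triode; I_D = 12.3 mA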